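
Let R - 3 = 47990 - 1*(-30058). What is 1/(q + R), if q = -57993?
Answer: 1/20058 ≈ 4.9855e-5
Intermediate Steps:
R = 78051 (R = 3 + (47990 - 1*(-30058)) = 3 + (47990 + 30058) = 3 + 78048 = 78051)
1/(q + R) = 1/(-57993 + 78051) = 1/20058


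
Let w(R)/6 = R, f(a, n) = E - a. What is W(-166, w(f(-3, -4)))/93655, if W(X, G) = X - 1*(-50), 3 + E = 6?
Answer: -116/93655 ≈ -0.0012386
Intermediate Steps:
E = 3 (E = -3 + 6 = 3)
f(a, n) = 3 - a
w(R) = 6*R
W(X, G) = 50 + X (W(X, G) = X + 50 = 50 + X)
W(-166, w(f(-3, -4)))/93655 = (50 - 166)/93655 = -116*1/93655 = -116/93655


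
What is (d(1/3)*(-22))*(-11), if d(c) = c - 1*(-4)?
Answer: 3146/3 ≈ 1048.7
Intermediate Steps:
d(c) = 4 + c (d(c) = c + 4 = 4 + c)
(d(1/3)*(-22))*(-11) = ((4 + 1/3)*(-22))*(-11) = ((13/3)*(-22))*(-11) = -286/3*(-11) = 3146/3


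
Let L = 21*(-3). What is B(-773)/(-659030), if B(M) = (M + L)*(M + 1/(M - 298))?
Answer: -346055512/352910565 ≈ -0.98058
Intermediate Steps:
L = -63
B(M) = (-63 + M)*(M + 1/(-298 + M)) (B(M) = (M - 63)*(M + 1/(M - 298)) = (-63 + M)*(M + 1/(-298 + M)))
B(-773)/(-659030) = ((-63 + (-773)³ - 361*(-773)² + 18775*(-773))/(-298 - 773))/(-659030) = ((-63 - 461889917 - 361*597529 - 14513075)/(-1071))*(-1/659030) = -(-63 - 461889917 - 215707969 - 14513075)/1071*(-1/659030) = -1/1071*(-692111024)*(-1/659030) = (692111024/1071)*(-1/659030) = -346055512/352910565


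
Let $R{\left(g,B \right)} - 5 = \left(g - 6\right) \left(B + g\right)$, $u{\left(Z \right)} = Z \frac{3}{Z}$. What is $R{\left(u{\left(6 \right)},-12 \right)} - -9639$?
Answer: $9671$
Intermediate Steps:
$u{\left(Z \right)} = 3$
$R{\left(g,B \right)} = 5 + \left(-6 + g\right) \left(B + g\right)$ ($R{\left(g,B \right)} = 5 + \left(g - 6\right) \left(B + g\right) = 5 + \left(-6 + g\right) \left(B + g\right)$)
$R{\left(u{\left(6 \right)},-12 \right)} - -9639 = \left(5 + 3^{2} - -72 - 18 - 36\right) - -9639 = \left(5 + 9 + 72 - 18 - 36\right) + 9639 = 32 + 9639 = 9671$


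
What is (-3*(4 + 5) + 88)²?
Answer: 3721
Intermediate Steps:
(-3*(4 + 5) + 88)² = (-3*9 + 88)² = (-27 + 88)² = 61² = 3721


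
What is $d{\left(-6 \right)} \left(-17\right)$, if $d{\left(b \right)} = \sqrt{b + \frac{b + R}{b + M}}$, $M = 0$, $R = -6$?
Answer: $- 34 i \approx - 34.0 i$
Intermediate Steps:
$d{\left(b \right)} = \sqrt{b + \frac{-6 + b}{b}}$ ($d{\left(b \right)} = \sqrt{b + \frac{b - 6}{b + 0}} = \sqrt{b + \frac{-6 + b}{b}}$)
$d{\left(-6 \right)} \left(-17\right) = \sqrt{1 - 6 - \frac{6}{-6}} \left(-17\right) = \sqrt{1 - 6 - -1} \left(-17\right) = \sqrt{1 - 6 + 1} \left(-17\right) = \sqrt{-4} \left(-17\right) = 2 i \left(-17\right) = - 34 i$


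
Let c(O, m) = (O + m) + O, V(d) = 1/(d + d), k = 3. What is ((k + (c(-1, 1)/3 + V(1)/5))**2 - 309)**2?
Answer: 73555406521/810000 ≈ 90809.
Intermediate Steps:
V(d) = 1/(2*d)
c(O, m) = m + 2*O
((k + (c(-1, 1)/3 + V(1)/5))**2 - 309)**2 = ((3 + ((1 + 2*(-1))/3 + ((1/2)/1)/5))**2 - 309)**2 = ((3 + ((1 - 2)*(1/3) + ((1/2)*1)*(1/5)))**2 - 309)**2 = ((3 + (-1*1/3 + (1/2)*(1/5)))**2 - 309)**2 = ((3 + (-1/3 + 1/10))**2 - 309)**2 = ((3 - 7/30)**2 - 309)**2 = ((83/30)**2 - 309)**2 = (6889/900 - 309)**2 = (-271211/900)**2 = 73555406521/810000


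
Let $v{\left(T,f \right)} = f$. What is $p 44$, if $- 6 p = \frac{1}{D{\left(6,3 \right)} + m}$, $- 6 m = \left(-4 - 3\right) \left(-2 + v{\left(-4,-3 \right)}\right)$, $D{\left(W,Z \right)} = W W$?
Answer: $- \frac{44}{181} \approx -0.24309$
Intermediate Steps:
$D{\left(W,Z \right)} = W^{2}$
$m = - \frac{35}{6}$ ($m = - \frac{\left(-4 - 3\right) \left(-2 - 3\right)}{6} = - \frac{\left(-7\right) \left(-5\right)}{6} = \left(- \frac{1}{6}\right) 35 = - \frac{35}{6} \approx -5.8333$)
$p = - \frac{1}{181}$ ($p = - \frac{1}{6 \left(6^{2} - \frac{35}{6}\right)} = - \frac{1}{6 \left(36 - \frac{35}{6}\right)} = - \frac{1}{6 \cdot \frac{181}{6}} = \left(- \frac{1}{6}\right) \frac{6}{181} = - \frac{1}{181} \approx -0.0055249$)
$p 44 = \left(- \frac{1}{181}\right) 44 = - \frac{44}{181}$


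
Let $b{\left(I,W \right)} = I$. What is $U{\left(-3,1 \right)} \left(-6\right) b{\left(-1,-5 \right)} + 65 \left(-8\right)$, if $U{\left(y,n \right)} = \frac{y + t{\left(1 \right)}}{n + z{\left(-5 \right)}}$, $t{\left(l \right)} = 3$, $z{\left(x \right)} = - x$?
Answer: $-520$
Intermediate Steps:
$U{\left(y,n \right)} = \frac{3 + y}{5 + n}$ ($U{\left(y,n \right)} = \frac{y + 3}{n - -5} = \frac{3 + y}{n + 5} = \frac{3 + y}{5 + n}$)
$U{\left(-3,1 \right)} \left(-6\right) b{\left(-1,-5 \right)} + 65 \left(-8\right) = \frac{3 - 3}{5 + 1} \left(-6\right) \left(-1\right) + 65 \left(-8\right) = \frac{1}{6} \cdot 0 \left(-6\right) \left(-1\right) - 520 = 0 \left(-6\right) \left(-1\right) - 520 = 0 \left(-1\right) - 520 = 0 - 520 = -520$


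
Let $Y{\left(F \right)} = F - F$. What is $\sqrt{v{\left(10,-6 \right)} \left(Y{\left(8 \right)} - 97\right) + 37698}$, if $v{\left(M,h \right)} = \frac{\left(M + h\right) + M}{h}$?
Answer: $\frac{\sqrt{341319}}{3} \approx 194.74$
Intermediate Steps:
$Y{\left(F \right)} = 0$
$v{\left(M,h \right)} = \frac{h + 2 M}{h}$
$\sqrt{v{\left(10,-6 \right)} \left(Y{\left(8 \right)} - 97\right) + 37698} = \sqrt{\frac{-6 + 2 \cdot 10}{-6} \left(0 - 97\right) + 37698} = \sqrt{- \frac{-6 + 20}{6} \left(-97\right) + 37698} = \sqrt{\left(- \frac{1}{6}\right) 14 \left(-97\right) + 37698} = \sqrt{\left(- \frac{7}{3}\right) \left(-97\right) + 37698} = \sqrt{\frac{679}{3} + 37698} = \sqrt{\frac{113773}{3}} = \frac{\sqrt{341319}}{3}$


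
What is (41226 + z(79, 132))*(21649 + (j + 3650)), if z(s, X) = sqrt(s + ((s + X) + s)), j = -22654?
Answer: 109042770 + 7935*sqrt(41) ≈ 1.0909e+8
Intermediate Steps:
z(s, X) = sqrt(X + 3*s) (z(s, X) = sqrt(s + ((X + s) + s)) = sqrt(s + (X + 2*s)) = sqrt(X + 3*s))
(41226 + z(79, 132))*(21649 + (j + 3650)) = (41226 + sqrt(132 + 3*79))*(21649 + (-22654 + 3650)) = (41226 + sqrt(132 + 237))*(21649 - 19004) = (41226 + sqrt(369))*2645 = (41226 + 3*sqrt(41))*2645 = 109042770 + 7935*sqrt(41)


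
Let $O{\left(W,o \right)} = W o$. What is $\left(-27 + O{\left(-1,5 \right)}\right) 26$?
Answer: $-832$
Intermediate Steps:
$\left(-27 + O{\left(-1,5 \right)}\right) 26 = \left(-27 - 5\right) 26 = \left(-32\right) 26 = -832$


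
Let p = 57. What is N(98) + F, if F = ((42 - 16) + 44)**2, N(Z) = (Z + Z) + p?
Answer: 5153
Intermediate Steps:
N(Z) = 57 + 2*Z (N(Z) = (Z + Z) + 57 = 2*Z + 57 = 57 + 2*Z)
F = 4900 (F = (26 + 44)**2 = 70**2 = 4900)
N(98) + F = (57 + 2*98) + 4900 = (57 + 196) + 4900 = 253 + 4900 = 5153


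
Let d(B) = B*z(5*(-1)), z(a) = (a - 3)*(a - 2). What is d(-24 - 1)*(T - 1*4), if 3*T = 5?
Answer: 9800/3 ≈ 3266.7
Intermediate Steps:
z(a) = (-3 + a)*(-2 + a)
T = 5/3 (T = (1/3)*5 = 5/3 ≈ 1.6667)
d(B) = 56*B (d(B) = B*(6 + (5*(-1))**2 - 25*(-1)) = B*(6 + (-5)**2 - 5*(-5)) = B*(6 + 25 + 25) = B*56 = 56*B)
d(-24 - 1)*(T - 1*4) = (56*(-24 - 1))*(5/3 - 1*4) = (56*(-25))*(5/3 - 4) = -1400*(-7/3) = 9800/3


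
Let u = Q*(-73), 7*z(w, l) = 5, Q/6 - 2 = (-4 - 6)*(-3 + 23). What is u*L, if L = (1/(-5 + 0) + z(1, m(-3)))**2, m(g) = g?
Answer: 28098576/1225 ≈ 22938.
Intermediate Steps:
Q = -1188 (Q = 12 + 6*((-4 - 6)*(-3 + 23)) = 12 + 6*(-10*20) = 12 + 6*(-200) = 12 - 1200 = -1188)
z(w, l) = 5/7 (z(w, l) = (1/7)*5 = 5/7)
u = 86724 (u = -1188*(-73) = 86724)
L = 324/1225 (L = (1/(-5 + 0) + 5/7)**2 = (1/(-5) + 5/7)**2 = (-1/5 + 5/7)**2 = (18/35)**2 = 324/1225 ≈ 0.26449)
u*L = 86724*(324/1225) = 28098576/1225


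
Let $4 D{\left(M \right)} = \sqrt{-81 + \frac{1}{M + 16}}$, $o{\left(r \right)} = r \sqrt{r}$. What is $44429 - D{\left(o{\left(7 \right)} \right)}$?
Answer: $44429 - \frac{\sqrt{-1295 - 567 \sqrt{7}}}{4 \sqrt{16 + 7 \sqrt{7}}} \approx 44429.0 - 2.2496 i$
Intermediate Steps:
$o{\left(r \right)} = r^{\frac{3}{2}}$
$D{\left(M \right)} = \frac{\sqrt{-81 + \frac{1}{16 + M}}}{4}$ ($D{\left(M \right)} = \frac{\sqrt{-81 + \frac{1}{M + 16}}}{4} = \frac{\sqrt{-81 + \frac{1}{16 + M}}}{4}$)
$44429 - D{\left(o{\left(7 \right)} \right)} = 44429 - \frac{\sqrt{\frac{-1295 - 81 \cdot 7^{\frac{3}{2}}}{16 + 7^{\frac{3}{2}}}}}{4} = 44429 - \frac{\sqrt{\frac{-1295 - 81 \cdot 7 \sqrt{7}}{16 + 7 \sqrt{7}}}}{4} = 44429 - \frac{\sqrt{\frac{-1295 - 567 \sqrt{7}}{16 + 7 \sqrt{7}}}}{4} = 44429 - \frac{\sqrt{-1295 - 567 \sqrt{7}} \frac{1}{\sqrt{16 + 7 \sqrt{7}}}}{4} = 44429 - \frac{\sqrt{-1295 - 567 \sqrt{7}}}{4 \sqrt{16 + 7 \sqrt{7}}}$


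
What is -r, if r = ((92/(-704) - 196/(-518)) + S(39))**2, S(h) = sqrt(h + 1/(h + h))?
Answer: -64622417087/1653839616 - 1613*sqrt(237354)/253968 ≈ -42.168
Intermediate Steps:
S(h) = sqrt(h + 1/(2*h))
r = (1613/6512 + sqrt(237354)/78)**2 (r = ((92/(-704) - 196/(-518)) + sqrt(2/39 + 4*39)/2)**2 = ((92*(-1/704) - 196*(-1/518)) + sqrt(2*(1/39) + 156)/2)**2 = ((-23/176 + 14/37) + sqrt(2/39 + 156)/2)**2 = (1613/6512 + sqrt(6086/39)/2)**2 = (1613/6512 + (sqrt(237354)/39)/2)**2 = (1613/6512 + sqrt(237354)/78)**2 ≈ 42.168)
-r = -(64622417087/1653839616 + 1613*sqrt(237354)/253968) = -64622417087/1653839616 - 1613*sqrt(237354)/253968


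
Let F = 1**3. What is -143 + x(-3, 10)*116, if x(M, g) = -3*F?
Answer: -491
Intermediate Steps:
F = 1
x(M, g) = -3 (x(M, g) = -3*1 = -3)
-143 + x(-3, 10)*116 = -143 - 3*116 = -143 - 348 = -491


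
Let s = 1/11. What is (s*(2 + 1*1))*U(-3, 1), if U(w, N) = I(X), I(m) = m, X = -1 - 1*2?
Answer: -9/11 ≈ -0.81818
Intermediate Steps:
X = -3 (X = -1 - 2 = -3)
s = 1/11 ≈ 0.090909
U(w, N) = -3
(s*(2 + 1*1))*U(-3, 1) = ((2 + 1*1)/11)*(-3) = ((2 + 1)/11)*(-3) = ((1/11)*3)*(-3) = (3/11)*(-3) = -9/11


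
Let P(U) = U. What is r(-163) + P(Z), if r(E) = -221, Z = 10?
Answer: -211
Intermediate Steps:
r(-163) + P(Z) = -221 + 10 = -211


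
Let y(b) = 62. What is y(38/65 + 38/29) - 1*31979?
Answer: -31917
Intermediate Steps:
y(38/65 + 38/29) - 1*31979 = 62 - 1*31979 = 62 - 31979 = -31917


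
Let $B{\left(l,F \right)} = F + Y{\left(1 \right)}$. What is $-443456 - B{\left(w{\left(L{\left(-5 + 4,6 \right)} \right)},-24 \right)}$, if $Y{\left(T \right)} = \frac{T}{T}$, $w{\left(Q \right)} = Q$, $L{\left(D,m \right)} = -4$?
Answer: $-443433$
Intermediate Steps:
$Y{\left(T \right)} = 1$
$B{\left(l,F \right)} = 1 + F$ ($B{\left(l,F \right)} = F + 1 = 1 + F$)
$-443456 - B{\left(w{\left(L{\left(-5 + 4,6 \right)} \right)},-24 \right)} = -443456 - \left(1 - 24\right) = -443456 - -23 = -443456 + 23 = -443433$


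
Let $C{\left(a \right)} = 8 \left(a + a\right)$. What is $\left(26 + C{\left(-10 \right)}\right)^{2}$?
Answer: $17956$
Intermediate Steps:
$C{\left(a \right)} = 16 a$ ($C{\left(a \right)} = 8 \cdot 2 a = 16 a$)
$\left(26 + C{\left(-10 \right)}\right)^{2} = \left(26 + 16 \left(-10\right)\right)^{2} = \left(26 - 160\right)^{2} = \left(-134\right)^{2} = 17956$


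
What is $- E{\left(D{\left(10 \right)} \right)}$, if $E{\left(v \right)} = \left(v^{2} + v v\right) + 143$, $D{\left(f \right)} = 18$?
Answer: $-791$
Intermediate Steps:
$E{\left(v \right)} = 143 + 2 v^{2}$ ($E{\left(v \right)} = \left(v^{2} + v^{2}\right) + 143 = 2 v^{2} + 143 = 143 + 2 v^{2}$)
$- E{\left(D{\left(10 \right)} \right)} = - (143 + 2 \cdot 18^{2}) = - (143 + 2 \cdot 324) = - (143 + 648) = \left(-1\right) 791 = -791$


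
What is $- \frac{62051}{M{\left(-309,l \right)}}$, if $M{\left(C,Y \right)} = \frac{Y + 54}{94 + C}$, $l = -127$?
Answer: $- \frac{13340965}{73} \approx -1.8275 \cdot 10^{5}$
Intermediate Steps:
$M{\left(C,Y \right)} = \frac{54 + Y}{94 + C}$
$- \frac{62051}{M{\left(-309,l \right)}} = - \frac{62051}{\frac{1}{94 - 309} \left(54 - 127\right)} = - \frac{62051}{\frac{1}{-215} \left(-73\right)} = - \frac{62051}{\left(- \frac{1}{215}\right) \left(-73\right)} = - \frac{62051}{\frac{73}{215}} = \left(-62051\right) \frac{215}{73} = - \frac{13340965}{73}$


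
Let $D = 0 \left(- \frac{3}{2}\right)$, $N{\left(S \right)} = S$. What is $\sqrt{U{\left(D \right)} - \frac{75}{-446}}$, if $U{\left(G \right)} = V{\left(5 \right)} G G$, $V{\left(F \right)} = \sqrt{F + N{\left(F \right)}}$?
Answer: $\frac{5 \sqrt{1338}}{446} \approx 0.41007$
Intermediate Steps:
$V{\left(F \right)} = \sqrt{2} \sqrt{F}$ ($V{\left(F \right)} = \sqrt{F + F} = \sqrt{2 F} = \sqrt{2} \sqrt{F}$)
$D = 0$ ($D = 0 \left(\left(-3\right) \frac{1}{2}\right) = 0 \left(- \frac{3}{2}\right) = 0$)
$U{\left(G \right)} = \sqrt{10} G^{2}$ ($U{\left(G \right)} = \sqrt{2} \sqrt{5} G G = \sqrt{10} G^{2}$)
$\sqrt{U{\left(D \right)} - \frac{75}{-446}} = \sqrt{\sqrt{10} \cdot 0^{2} - \frac{75}{-446}} = \sqrt{\sqrt{10} \cdot 0 - - \frac{75}{446}} = \sqrt{0 + \frac{75}{446}} = \sqrt{\frac{75}{446}} = \frac{5 \sqrt{1338}}{446}$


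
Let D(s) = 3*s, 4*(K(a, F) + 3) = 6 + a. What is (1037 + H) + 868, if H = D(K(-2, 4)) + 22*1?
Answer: 1921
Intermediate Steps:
K(a, F) = -3/2 + a/4 (K(a, F) = -3 + (6 + a)/4 = -3 + (3/2 + a/4) = -3/2 + a/4)
H = 16 (H = 3*(-3/2 + (1/4)*(-2)) + 22*1 = 3*(-3/2 - 1/2) + 22 = 3*(-2) + 22 = -6 + 22 = 16)
(1037 + H) + 868 = (1037 + 16) + 868 = 1053 + 868 = 1921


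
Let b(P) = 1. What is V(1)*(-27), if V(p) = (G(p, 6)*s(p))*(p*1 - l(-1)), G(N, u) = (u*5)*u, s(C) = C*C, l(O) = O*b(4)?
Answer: -9720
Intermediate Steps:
l(O) = O (l(O) = O*1 = O)
s(C) = C²
G(N, u) = 5*u² (G(N, u) = (5*u)*u = 5*u²)
V(p) = 180*p²*(1 + p) (V(p) = ((5*6²)*p²)*(p*1 - 1*(-1)) = ((5*36)*p²)*(p + 1) = (180*p²)*(1 + p) = 180*p²*(1 + p))
V(1)*(-27) = (180*1²*(1 + 1))*(-27) = (180*1*2)*(-27) = 360*(-27) = -9720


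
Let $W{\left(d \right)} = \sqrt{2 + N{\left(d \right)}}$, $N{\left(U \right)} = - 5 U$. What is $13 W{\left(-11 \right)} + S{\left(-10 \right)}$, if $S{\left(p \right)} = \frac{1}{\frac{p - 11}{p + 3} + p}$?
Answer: $- \frac{1}{7} + 13 \sqrt{57} \approx 98.005$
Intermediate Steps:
$S{\left(p \right)} = \frac{1}{p + \frac{-11 + p}{3 + p}}$ ($S{\left(p \right)} = \frac{1}{\frac{-11 + p}{3 + p} + p} = \frac{1}{p + \frac{-11 + p}{3 + p}}$)
$W{\left(d \right)} = \sqrt{2 - 5 d}$
$13 W{\left(-11 \right)} + S{\left(-10 \right)} = 13 \sqrt{2 - -55} + \frac{3 - 10}{-11 + \left(-10\right)^{2} + 4 \left(-10\right)} = 13 \sqrt{2 + 55} + \frac{1}{-11 + 100 - 40} \left(-7\right) = 13 \sqrt{57} + \frac{1}{49} \left(-7\right) = 13 \sqrt{57} - \frac{1}{7} = - \frac{1}{7} + 13 \sqrt{57}$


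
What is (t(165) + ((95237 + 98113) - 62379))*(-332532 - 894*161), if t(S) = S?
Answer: -62481845376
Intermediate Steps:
(t(165) + ((95237 + 98113) - 62379))*(-332532 - 894*161) = (165 + ((95237 + 98113) - 62379))*(-332532 - 894*161) = (165 + (193350 - 62379))*(-332532 - 143934) = (165 + 130971)*(-476466) = 131136*(-476466) = -62481845376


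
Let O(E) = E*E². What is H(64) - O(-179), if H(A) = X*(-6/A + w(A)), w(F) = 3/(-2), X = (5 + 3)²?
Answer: 5735237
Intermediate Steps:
X = 64 (X = 8² = 64)
w(F) = -3/2 (w(F) = 3*(-½) = -3/2)
O(E) = E³
H(A) = -96 - 384/A (H(A) = 64*(-6/A - 3/2) = 64*(-3/2 - 6/A) = -96 - 384/A)
H(64) - O(-179) = (-96 - 384/64) - 1*(-179)³ = (-96 - 384*1/64) - 1*(-5735339) = (-96 - 6) + 5735339 = -102 + 5735339 = 5735237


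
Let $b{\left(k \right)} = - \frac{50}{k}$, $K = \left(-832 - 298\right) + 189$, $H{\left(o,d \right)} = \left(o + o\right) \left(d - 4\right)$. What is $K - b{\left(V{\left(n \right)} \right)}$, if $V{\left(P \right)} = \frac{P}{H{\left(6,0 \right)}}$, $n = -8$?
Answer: $-641$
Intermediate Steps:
$H{\left(o,d \right)} = 2 o \left(-4 + d\right)$
$V{\left(P \right)} = - \frac{P}{48}$ ($V{\left(P \right)} = \frac{P}{2 \cdot 6 \left(-4 + 0\right)} = \frac{P}{2 \cdot 6 \left(-4\right)} = \frac{P}{-48} = P \left(- \frac{1}{48}\right) = - \frac{P}{48}$)
$K = -941$ ($K = -1130 + 189 = -941$)
$K - b{\left(V{\left(n \right)} \right)} = -941 - - \frac{50}{\left(- \frac{1}{48}\right) \left(-8\right)} = -941 - - 50 \frac{1}{\frac{1}{6}} = -941 - \left(-50\right) 6 = -941 - -300 = -941 + 300 = -641$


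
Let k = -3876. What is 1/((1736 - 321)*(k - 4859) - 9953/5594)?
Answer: -5594/69141989803 ≈ -8.0906e-8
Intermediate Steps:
1/((1736 - 321)*(k - 4859) - 9953/5594) = 1/((1736 - 321)*(-3876 - 4859) - 9953/5594) = 1/(1415*(-8735) - 9953*1/5594) = 1/(-12360025 - 9953/5594) = 1/(-69141989803/5594) = -5594/69141989803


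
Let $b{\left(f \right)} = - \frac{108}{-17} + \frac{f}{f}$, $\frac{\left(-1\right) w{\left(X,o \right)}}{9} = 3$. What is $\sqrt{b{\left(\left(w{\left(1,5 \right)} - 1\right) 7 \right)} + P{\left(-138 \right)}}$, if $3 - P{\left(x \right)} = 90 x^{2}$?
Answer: $\frac{2 i \sqrt{123832862}}{17} \approx 1309.2 i$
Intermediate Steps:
$w{\left(X,o \right)} = -27$ ($w{\left(X,o \right)} = \left(-9\right) 3 = -27$)
$b{\left(f \right)} = \frac{125}{17}$ ($b{\left(f \right)} = \left(-108\right) \left(- \frac{1}{17}\right) + 1 = \frac{108}{17} + 1 = \frac{125}{17}$)
$P{\left(x \right)} = 3 - 90 x^{2}$
$\sqrt{b{\left(\left(w{\left(1,5 \right)} - 1\right) 7 \right)} + P{\left(-138 \right)}} = \sqrt{\frac{125}{17} + \left(3 - 90 \left(-138\right)^{2}\right)} = \sqrt{\frac{125}{17} + \left(3 - 1713960\right)} = \sqrt{\frac{125}{17} - 1713957} = \sqrt{- \frac{29137144}{17}} = \frac{2 i \sqrt{123832862}}{17}$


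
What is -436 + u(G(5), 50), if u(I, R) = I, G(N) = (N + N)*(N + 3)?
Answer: -356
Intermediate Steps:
G(N) = 2*N*(3 + N) (G(N) = (2*N)*(3 + N) = 2*N*(3 + N))
-436 + u(G(5), 50) = -436 + 2*5*(3 + 5) = -436 + 2*5*8 = -436 + 80 = -356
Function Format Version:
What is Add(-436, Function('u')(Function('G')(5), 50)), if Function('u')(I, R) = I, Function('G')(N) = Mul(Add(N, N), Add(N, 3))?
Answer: -356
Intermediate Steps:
Function('G')(N) = Mul(2, N, Add(3, N)) (Function('G')(N) = Mul(Mul(2, N), Add(3, N)) = Mul(2, N, Add(3, N)))
Add(-436, Function('u')(Function('G')(5), 50)) = Add(-436, Mul(2, 5, Add(3, 5))) = Add(-436, Mul(2, 5, 8)) = Add(-436, 80) = -356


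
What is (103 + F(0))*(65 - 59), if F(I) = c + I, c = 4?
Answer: 642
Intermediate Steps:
F(I) = 4 + I
(103 + F(0))*(65 - 59) = (103 + (4 + 0))*(65 - 59) = (103 + 4)*6 = 107*6 = 642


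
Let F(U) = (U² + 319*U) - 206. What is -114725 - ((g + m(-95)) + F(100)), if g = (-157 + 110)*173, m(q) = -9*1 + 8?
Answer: -148287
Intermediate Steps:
m(q) = -1 (m(q) = -9 + 8 = -1)
g = -8131 (g = -47*173 = -8131)
F(U) = -206 + U² + 319*U
-114725 - ((g + m(-95)) + F(100)) = -114725 - ((-8131 - 1) + (-206 + 100² + 319*100)) = -114725 - (-8132 + (-206 + 10000 + 31900)) = -114725 - (-8132 + 41694) = -114725 - 1*33562 = -114725 - 33562 = -148287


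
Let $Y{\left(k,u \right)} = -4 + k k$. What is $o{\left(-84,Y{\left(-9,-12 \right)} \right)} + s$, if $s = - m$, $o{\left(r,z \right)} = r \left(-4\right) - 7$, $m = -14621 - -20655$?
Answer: $-5705$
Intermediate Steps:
$m = 6034$ ($m = -14621 + 20655 = 6034$)
$Y{\left(k,u \right)} = -4 + k^{2}$
$o{\left(r,z \right)} = -7 - 4 r$ ($o{\left(r,z \right)} = - 4 r - 7 = -7 - 4 r$)
$s = -6034$ ($s = \left(-1\right) 6034 = -6034$)
$o{\left(-84,Y{\left(-9,-12 \right)} \right)} + s = \left(-7 - -336\right) - 6034 = \left(-7 + 336\right) - 6034 = 329 - 6034 = -5705$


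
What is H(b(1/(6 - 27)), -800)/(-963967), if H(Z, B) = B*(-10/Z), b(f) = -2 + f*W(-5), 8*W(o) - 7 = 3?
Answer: 672000/166766291 ≈ 0.0040296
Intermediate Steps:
W(o) = 5/4 (W(o) = 7/8 + (1/8)*3 = 7/8 + 3/8 = 5/4)
b(f) = -2 + 5*f/4 (b(f) = -2 + f*(5/4) = -2 + 5*f/4)
H(Z, B) = -10*B/Z
H(b(1/(6 - 27)), -800)/(-963967) = -10*(-800)/(-2 + 5/(4*(6 - 27)))/(-963967) = -10*(-800)/(-2 + (5/4)/(-21))*(-1/963967) = -10*(-800)/(-2 + (5/4)*(-1/21))*(-1/963967) = -10*(-800)/(-2 - 5/84)*(-1/963967) = -10*(-800)/(-173/84)*(-1/963967) = -10*(-800)*(-84/173)*(-1/963967) = -672000/173*(-1/963967) = 672000/166766291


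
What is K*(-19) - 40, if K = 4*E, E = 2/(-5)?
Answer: -48/5 ≈ -9.6000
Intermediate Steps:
E = -⅖ (E = 2*(-⅕) = -⅖ ≈ -0.40000)
K = -8/5 (K = 4*(-⅖) = -8/5 ≈ -1.6000)
K*(-19) - 40 = -8/5*(-19) - 40 = 152/5 - 40 = -48/5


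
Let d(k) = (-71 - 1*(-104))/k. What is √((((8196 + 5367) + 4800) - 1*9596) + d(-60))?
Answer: 33*√805/10 ≈ 93.629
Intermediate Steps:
d(k) = 33/k (d(k) = (-71 + 104)/k = 33/k)
√((((8196 + 5367) + 4800) - 1*9596) + d(-60)) = √((((8196 + 5367) + 4800) - 1*9596) + 33/(-60)) = √(((13563 + 4800) - 9596) + 33*(-1/60)) = √((18363 - 9596) - 11/20) = √(8767 - 11/20) = √(175329/20) = 33*√805/10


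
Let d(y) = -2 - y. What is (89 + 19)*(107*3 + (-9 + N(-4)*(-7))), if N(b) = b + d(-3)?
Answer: 35964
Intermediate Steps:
N(b) = 1 + b (N(b) = b + (-2 - 1*(-3)) = b + (-2 + 3) = b + 1 = 1 + b)
(89 + 19)*(107*3 + (-9 + N(-4)*(-7))) = (89 + 19)*(107*3 + (-9 + (1 - 4)*(-7))) = 108*(321 + (-9 - 3*(-7))) = 108*(321 + (-9 + 21)) = 108*(321 + 12) = 108*333 = 35964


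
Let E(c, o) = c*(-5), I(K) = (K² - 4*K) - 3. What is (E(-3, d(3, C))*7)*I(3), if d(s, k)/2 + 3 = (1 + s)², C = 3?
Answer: -630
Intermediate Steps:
I(K) = -3 + K² - 4*K
d(s, k) = -6 + 2*(1 + s)²
E(c, o) = -5*c
(E(-3, d(3, C))*7)*I(3) = (-5*(-3)*7)*(-3 + 3² - 4*3) = (15*7)*(-3 + 9 - 12) = 105*(-6) = -630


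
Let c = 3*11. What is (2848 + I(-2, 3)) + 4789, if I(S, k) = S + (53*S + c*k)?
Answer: 7628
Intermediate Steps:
c = 33
I(S, k) = 33*k + 54*S (I(S, k) = S + (53*S + 33*k) = S + (33*k + 53*S) = 33*k + 54*S)
(2848 + I(-2, 3)) + 4789 = (2848 + (33*3 + 54*(-2))) + 4789 = (2848 + (99 - 108)) + 4789 = (2848 - 9) + 4789 = 2839 + 4789 = 7628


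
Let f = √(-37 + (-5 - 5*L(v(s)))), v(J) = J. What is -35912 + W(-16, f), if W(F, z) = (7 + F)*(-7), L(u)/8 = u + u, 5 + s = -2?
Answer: -35849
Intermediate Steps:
s = -7 (s = -5 - 2 = -7)
L(u) = 16*u (L(u) = 8*(u + u) = 8*(2*u) = 16*u)
f = √518 (f = √(-37 + (-5 - 80*(-7))) = √(-37 + (-5 - 5*(-112))) = √(-37 + (-5 + 560)) = √(-37 + 555) = √518 ≈ 22.760)
W(F, z) = -49 - 7*F
-35912 + W(-16, f) = -35912 + (-49 - 7*(-16)) = -35912 + (-49 + 112) = -35912 + 63 = -35849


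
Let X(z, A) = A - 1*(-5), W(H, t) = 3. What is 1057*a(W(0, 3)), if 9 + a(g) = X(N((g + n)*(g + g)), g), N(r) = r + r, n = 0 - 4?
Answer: -1057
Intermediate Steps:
n = -4
N(r) = 2*r
X(z, A) = 5 + A (X(z, A) = A + 5 = 5 + A)
a(g) = -4 + g (a(g) = -9 + (5 + g) = -4 + g)
1057*a(W(0, 3)) = 1057*(-4 + 3) = 1057*(-1) = -1057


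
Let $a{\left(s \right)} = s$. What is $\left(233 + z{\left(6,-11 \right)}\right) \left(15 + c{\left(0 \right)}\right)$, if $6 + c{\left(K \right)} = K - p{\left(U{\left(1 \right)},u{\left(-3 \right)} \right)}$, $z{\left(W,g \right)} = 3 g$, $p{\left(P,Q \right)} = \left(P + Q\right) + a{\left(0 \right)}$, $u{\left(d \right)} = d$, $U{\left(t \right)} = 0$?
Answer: $2400$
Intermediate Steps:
$p{\left(P,Q \right)} = P + Q$ ($p{\left(P,Q \right)} = \left(P + Q\right) + 0 = P + Q$)
$c{\left(K \right)} = -3 + K$ ($c{\left(K \right)} = -6 + \left(K - \left(0 - 3\right)\right) = -6 + \left(K - -3\right) = -6 + \left(K + 3\right) = -6 + \left(3 + K\right) = -3 + K$)
$\left(233 + z{\left(6,-11 \right)}\right) \left(15 + c{\left(0 \right)}\right) = \left(233 + 3 \left(-11\right)\right) \left(15 + \left(-3 + 0\right)\right) = \left(233 - 33\right) \left(15 - 3\right) = 200 \cdot 12 = 2400$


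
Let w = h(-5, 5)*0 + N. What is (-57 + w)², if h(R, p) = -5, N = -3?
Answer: 3600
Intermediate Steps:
w = -3 (w = -5*0 - 3 = 0 - 3 = -3)
(-57 + w)² = (-57 - 3)² = (-60)² = 3600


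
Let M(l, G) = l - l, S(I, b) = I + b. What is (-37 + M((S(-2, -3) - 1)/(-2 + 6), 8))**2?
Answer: 1369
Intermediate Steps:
M(l, G) = 0
(-37 + M((S(-2, -3) - 1)/(-2 + 6), 8))**2 = (-37 + 0)**2 = (-37)**2 = 1369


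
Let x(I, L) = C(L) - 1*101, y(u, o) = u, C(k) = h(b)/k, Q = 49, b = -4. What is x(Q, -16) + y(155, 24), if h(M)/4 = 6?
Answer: 105/2 ≈ 52.500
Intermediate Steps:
h(M) = 24 (h(M) = 4*6 = 24)
C(k) = 24/k
x(I, L) = -101 + 24/L (x(I, L) = 24/L - 1*101 = 24/L - 101 = -101 + 24/L)
x(Q, -16) + y(155, 24) = (-101 + 24/(-16)) + 155 = (-101 + 24*(-1/16)) + 155 = (-101 - 3/2) + 155 = -205/2 + 155 = 105/2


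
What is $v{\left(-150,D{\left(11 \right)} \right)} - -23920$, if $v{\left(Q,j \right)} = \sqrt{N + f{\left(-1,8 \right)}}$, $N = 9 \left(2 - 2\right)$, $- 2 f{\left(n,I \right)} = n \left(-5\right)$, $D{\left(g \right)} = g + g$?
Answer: $23920 + \frac{i \sqrt{10}}{2} \approx 23920.0 + 1.5811 i$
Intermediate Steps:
$D{\left(g \right)} = 2 g$
$f{\left(n,I \right)} = \frac{5 n}{2}$ ($f{\left(n,I \right)} = - \frac{n \left(-5\right)}{2} = - \frac{\left(-5\right) n}{2} = \frac{5 n}{2}$)
$N = 0$ ($N = 9 \cdot 0 = 0$)
$v{\left(Q,j \right)} = \frac{i \sqrt{10}}{2}$ ($v{\left(Q,j \right)} = \sqrt{0 + \frac{5}{2} \left(-1\right)} = \sqrt{0 - \frac{5}{2}} = \sqrt{- \frac{5}{2}} = \frac{i \sqrt{10}}{2}$)
$v{\left(-150,D{\left(11 \right)} \right)} - -23920 = \frac{i \sqrt{10}}{2} - -23920 = \frac{i \sqrt{10}}{2} + 23920 = 23920 + \frac{i \sqrt{10}}{2}$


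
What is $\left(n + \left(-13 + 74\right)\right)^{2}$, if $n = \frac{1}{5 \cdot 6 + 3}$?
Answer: $\frac{4056196}{1089} \approx 3724.7$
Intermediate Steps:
$n = \frac{1}{33}$ ($n = \frac{1}{30 + 3} = \frac{1}{33} \approx 0.030303$)
$\left(n + \left(-13 + 74\right)\right)^{2} = \left(\frac{1}{33} + \left(-13 + 74\right)\right)^{2} = \left(\frac{1}{33} + 61\right)^{2} = \left(\frac{2014}{33}\right)^{2} = \frac{4056196}{1089}$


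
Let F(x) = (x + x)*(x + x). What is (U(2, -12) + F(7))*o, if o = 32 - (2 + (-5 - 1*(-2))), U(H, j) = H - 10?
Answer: 6204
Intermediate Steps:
U(H, j) = -10 + H
F(x) = 4*x**2 (F(x) = (2*x)*(2*x) = 4*x**2)
o = 33 (o = 32 - (2 + (-5 + 2)) = 32 - (2 - 3) = 32 - (-1) = 32 - 1*(-1) = 32 + 1 = 33)
(U(2, -12) + F(7))*o = ((-10 + 2) + 4*7**2)*33 = (-8 + 4*49)*33 = (-8 + 196)*33 = 188*33 = 6204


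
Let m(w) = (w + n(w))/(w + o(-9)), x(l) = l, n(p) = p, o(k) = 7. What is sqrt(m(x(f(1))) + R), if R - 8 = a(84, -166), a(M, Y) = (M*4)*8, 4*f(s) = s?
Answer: sqrt(2267394)/29 ≈ 51.924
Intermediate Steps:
f(s) = s/4
a(M, Y) = 32*M (a(M, Y) = (4*M)*8 = 32*M)
R = 2696 (R = 8 + 32*84 = 8 + 2688 = 2696)
m(w) = 2*w/(7 + w) (m(w) = (w + w)/(w + 7) = (2*w)/(7 + w) = 2*w/(7 + w))
sqrt(m(x(f(1))) + R) = sqrt(2*((1/4)*1)/(7 + (1/4)*1) + 2696) = sqrt(2*(1/4)/(7 + 1/4) + 2696) = sqrt(2*(1/4)/(29/4) + 2696) = sqrt(2*(1/4)*(4/29) + 2696) = sqrt(2/29 + 2696) = sqrt(78186/29) = sqrt(2267394)/29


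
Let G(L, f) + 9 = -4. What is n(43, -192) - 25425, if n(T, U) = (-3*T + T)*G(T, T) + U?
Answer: -24499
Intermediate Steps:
G(L, f) = -13 (G(L, f) = -9 - 4 = -13)
n(T, U) = U + 26*T (n(T, U) = (-3*T + T)*(-13) + U = -2*T*(-13) + U = 26*T + U = U + 26*T)
n(43, -192) - 25425 = (-192 + 26*43) - 25425 = (-192 + 1118) - 25425 = 926 - 25425 = -24499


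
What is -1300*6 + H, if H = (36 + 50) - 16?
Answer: -7730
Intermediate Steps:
H = 70 (H = 86 - 16 = 70)
-1300*6 + H = -1300*6 + 70 = -130*60 + 70 = -7800 + 70 = -7730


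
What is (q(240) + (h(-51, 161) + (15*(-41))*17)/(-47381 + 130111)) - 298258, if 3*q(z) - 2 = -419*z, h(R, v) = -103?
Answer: -41171924017/124095 ≈ -3.3178e+5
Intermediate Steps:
q(z) = 2/3 - 419*z/3 (q(z) = 2/3 + (-419*z)/3 = 2/3 - 419*z/3)
(q(240) + (h(-51, 161) + (15*(-41))*17)/(-47381 + 130111)) - 298258 = ((2/3 - 419/3*240) + (-103 + (15*(-41))*17)/(-47381 + 130111)) - 298258 = ((2/3 - 33520) + (-103 - 615*17)/82730) - 298258 = (-100558/3 + (-103 - 10455)*(1/82730)) - 298258 = (-100558/3 - 10558*1/82730) - 298258 = (-100558/3 - 5279/41365) - 298258 = -4159597507/124095 - 298258 = -41171924017/124095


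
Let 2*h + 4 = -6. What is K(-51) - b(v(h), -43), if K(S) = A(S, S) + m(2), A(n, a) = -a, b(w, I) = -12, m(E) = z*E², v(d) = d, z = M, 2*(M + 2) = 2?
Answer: 59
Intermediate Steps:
M = -1 (M = -2 + (½)*2 = -2 + 1 = -1)
z = -1
h = -5 (h = -2 + (½)*(-6) = -2 - 3 = -5)
m(E) = -E²
K(S) = -4 - S (K(S) = -S - 1*2² = -S - 1*4 = -S - 4 = -4 - S)
K(-51) - b(v(h), -43) = (-4 - 1*(-51)) - 1*(-12) = (-4 + 51) + 12 = 47 + 12 = 59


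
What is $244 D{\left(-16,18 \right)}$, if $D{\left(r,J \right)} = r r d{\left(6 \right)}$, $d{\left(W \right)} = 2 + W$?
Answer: $499712$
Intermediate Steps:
$D{\left(r,J \right)} = 8 r^{2}$ ($D{\left(r,J \right)} = r r \left(2 + 6\right) = r^{2} \cdot 8 = 8 r^{2}$)
$244 D{\left(-16,18 \right)} = 244 \cdot 8 \left(-16\right)^{2} = 244 \cdot 8 \cdot 256 = 244 \cdot 2048 = 499712$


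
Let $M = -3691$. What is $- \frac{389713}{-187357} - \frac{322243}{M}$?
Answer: $\frac{61812912434}{691534687} \approx 89.385$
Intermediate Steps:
$- \frac{389713}{-187357} - \frac{322243}{M} = - \frac{389713}{-187357} - \frac{322243}{-3691} = \left(-389713\right) \left(- \frac{1}{187357}\right) - - \frac{322243}{3691} = \frac{389713}{187357} + \frac{322243}{3691} = \frac{61812912434}{691534687}$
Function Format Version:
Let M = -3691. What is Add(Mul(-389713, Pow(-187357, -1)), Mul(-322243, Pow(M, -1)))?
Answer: Rational(61812912434, 691534687) ≈ 89.385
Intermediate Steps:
Add(Mul(-389713, Pow(-187357, -1)), Mul(-322243, Pow(M, -1))) = Add(Mul(-389713, Pow(-187357, -1)), Mul(-322243, Pow(-3691, -1))) = Add(Mul(-389713, Rational(-1, 187357)), Mul(-322243, Rational(-1, 3691))) = Add(Rational(389713, 187357), Rational(322243, 3691)) = Rational(61812912434, 691534687)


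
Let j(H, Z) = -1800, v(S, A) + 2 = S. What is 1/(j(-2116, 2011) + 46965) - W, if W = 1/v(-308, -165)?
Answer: 1819/560046 ≈ 0.0032479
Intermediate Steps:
v(S, A) = -2 + S
W = -1/310 (W = 1/(-2 - 308) = 1/(-310) = -1/310 ≈ -0.0032258)
1/(j(-2116, 2011) + 46965) - W = 1/(-1800 + 46965) - 1*(-1/310) = 1/45165 + 1/310 = 1819/560046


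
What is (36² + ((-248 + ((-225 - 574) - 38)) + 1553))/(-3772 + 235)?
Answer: -196/393 ≈ -0.49873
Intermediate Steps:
(36² + ((-248 + ((-225 - 574) - 38)) + 1553))/(-3772 + 235) = (1296 + ((-248 + (-799 - 38)) + 1553))/(-3537) = (1296 + ((-248 - 837) + 1553))*(-1/3537) = (1296 + (-1085 + 1553))*(-1/3537) = (1296 + 468)*(-1/3537) = 1764*(-1/3537) = -196/393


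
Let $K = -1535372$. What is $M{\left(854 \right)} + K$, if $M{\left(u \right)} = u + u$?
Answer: $-1533664$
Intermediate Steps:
$M{\left(u \right)} = 2 u$
$M{\left(854 \right)} + K = 2 \cdot 854 - 1535372 = 1708 - 1535372 = -1533664$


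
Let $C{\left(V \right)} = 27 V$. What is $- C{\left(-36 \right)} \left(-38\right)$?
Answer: $-36936$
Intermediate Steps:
$- C{\left(-36 \right)} \left(-38\right) = - 27 \left(-36\right) \left(-38\right) = \left(-1\right) \left(-972\right) \left(-38\right) = 972 \left(-38\right) = -36936$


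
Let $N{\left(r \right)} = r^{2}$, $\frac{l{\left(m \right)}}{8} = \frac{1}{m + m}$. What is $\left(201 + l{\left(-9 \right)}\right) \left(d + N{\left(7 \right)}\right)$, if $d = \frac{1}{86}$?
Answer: $\frac{2536025}{258} \approx 9829.5$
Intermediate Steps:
$l{\left(m \right)} = \frac{4}{m}$ ($l{\left(m \right)} = \frac{8}{m + m} = \frac{8}{2 m} = 8 \frac{1}{2 m} = \frac{4}{m}$)
$d = \frac{1}{86} \approx 0.011628$
$\left(201 + l{\left(-9 \right)}\right) \left(d + N{\left(7 \right)}\right) = \left(201 + \frac{4}{-9}\right) \left(\frac{1}{86} + 7^{2}\right) = \left(201 + 4 \left(- \frac{1}{9}\right)\right) \left(\frac{1}{86} + 49\right) = \left(201 - \frac{4}{9}\right) \frac{4215}{86} = \frac{1805}{9} \cdot \frac{4215}{86} = \frac{2536025}{258}$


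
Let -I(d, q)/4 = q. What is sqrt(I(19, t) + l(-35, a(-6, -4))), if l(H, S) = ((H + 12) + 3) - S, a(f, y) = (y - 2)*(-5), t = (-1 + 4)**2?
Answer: I*sqrt(86) ≈ 9.2736*I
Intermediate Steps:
t = 9 (t = 3**2 = 9)
a(f, y) = 10 - 5*y (a(f, y) = (-2 + y)*(-5) = 10 - 5*y)
I(d, q) = -4*q
l(H, S) = 15 + H - S (l(H, S) = ((12 + H) + 3) - S = (15 + H) - S = 15 + H - S)
sqrt(I(19, t) + l(-35, a(-6, -4))) = sqrt(-4*9 + (15 - 35 - (10 - 5*(-4)))) = sqrt(-36 + (15 - 35 - (10 + 20))) = sqrt(-36 + (15 - 35 - 1*30)) = sqrt(-36 + (15 - 35 - 30)) = sqrt(-36 - 50) = sqrt(-86) = I*sqrt(86)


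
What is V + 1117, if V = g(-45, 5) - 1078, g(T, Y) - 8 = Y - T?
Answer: 97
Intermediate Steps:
g(T, Y) = 8 + Y - T (g(T, Y) = 8 + (Y - T) = 8 + Y - T)
V = -1020 (V = (8 + 5 - 1*(-45)) - 1078 = (8 + 5 + 45) - 1078 = 58 - 1078 = -1020)
V + 1117 = -1020 + 1117 = 97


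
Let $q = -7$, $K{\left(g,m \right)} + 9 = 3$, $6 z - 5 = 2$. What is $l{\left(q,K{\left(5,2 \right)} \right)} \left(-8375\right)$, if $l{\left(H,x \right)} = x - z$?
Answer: $\frac{360125}{6} \approx 60021.0$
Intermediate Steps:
$z = \frac{7}{6}$ ($z = \frac{5}{6} + \frac{1}{6} \cdot 2 = \frac{5}{6} + \frac{1}{3} = \frac{7}{6} \approx 1.1667$)
$K{\left(g,m \right)} = -6$ ($K{\left(g,m \right)} = -9 + 3 = -6$)
$l{\left(H,x \right)} = - \frac{7}{6} + x$ ($l{\left(H,x \right)} = x - \frac{7}{6} = - \frac{7}{6} + x$)
$l{\left(q,K{\left(5,2 \right)} \right)} \left(-8375\right) = \left(- \frac{7}{6} - 6\right) \left(-8375\right) = \left(- \frac{43}{6}\right) \left(-8375\right) = \frac{360125}{6}$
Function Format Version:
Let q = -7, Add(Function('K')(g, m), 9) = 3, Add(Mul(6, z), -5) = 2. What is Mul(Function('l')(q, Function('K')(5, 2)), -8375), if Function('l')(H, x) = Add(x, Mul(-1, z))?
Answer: Rational(360125, 6) ≈ 60021.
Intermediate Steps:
z = Rational(7, 6) (z = Add(Rational(5, 6), Mul(Rational(1, 6), 2)) = Add(Rational(5, 6), Rational(1, 3)) = Rational(7, 6) ≈ 1.1667)
Function('K')(g, m) = -6 (Function('K')(g, m) = Add(-9, 3) = -6)
Function('l')(H, x) = Add(Rational(-7, 6), x) (Function('l')(H, x) = Add(x, Mul(-1, Rational(7, 6))) = Add(x, Rational(-7, 6)) = Add(Rational(-7, 6), x))
Mul(Function('l')(q, Function('K')(5, 2)), -8375) = Mul(Add(Rational(-7, 6), -6), -8375) = Mul(Rational(-43, 6), -8375) = Rational(360125, 6)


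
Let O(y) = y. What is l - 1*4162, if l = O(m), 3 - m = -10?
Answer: -4149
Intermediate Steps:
m = 13 (m = 3 - 1*(-10) = 3 + 10 = 13)
l = 13
l - 1*4162 = 13 - 1*4162 = 13 - 4162 = -4149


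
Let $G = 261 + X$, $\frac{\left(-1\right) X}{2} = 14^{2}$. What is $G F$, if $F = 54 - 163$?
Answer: $14279$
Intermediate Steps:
$X = -392$ ($X = - 2 \cdot 14^{2} = \left(-2\right) 196 = -392$)
$G = -131$ ($G = 261 - 392 = -131$)
$F = -109$ ($F = 54 - 163 = -109$)
$G F = \left(-131\right) \left(-109\right) = 14279$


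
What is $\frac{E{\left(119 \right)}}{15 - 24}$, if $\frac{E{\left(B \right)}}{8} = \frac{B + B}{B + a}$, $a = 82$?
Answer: $- \frac{1904}{1809} \approx -1.0525$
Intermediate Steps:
$E{\left(B \right)} = \frac{16 B}{82 + B}$ ($E{\left(B \right)} = 8 \frac{B + B}{B + 82} = 8 \frac{2 B}{82 + B} = \frac{16 B}{82 + B}$)
$\frac{E{\left(119 \right)}}{15 - 24} = \frac{16 \cdot 119 \frac{1}{82 + 119}}{15 - 24} = \frac{16 \cdot 119 \cdot \frac{1}{201}}{-9} = - \frac{16 \cdot 119 \cdot \frac{1}{201}}{9} = \left(- \frac{1}{9}\right) \frac{1904}{201} = - \frac{1904}{1809}$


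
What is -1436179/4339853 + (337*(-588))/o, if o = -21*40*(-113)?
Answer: -11860595497/4904033890 ≈ -2.4185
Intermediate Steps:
o = 94920 (o = -840*(-113) = 94920)
-1436179/4339853 + (337*(-588))/o = -1436179/4339853 + (337*(-588))/94920 = -1436179*1/4339853 - 198156*1/94920 = -1436179/4339853 - 2359/1130 = -11860595497/4904033890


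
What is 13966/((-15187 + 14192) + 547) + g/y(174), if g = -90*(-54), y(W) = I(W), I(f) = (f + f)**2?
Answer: -5865143/188384 ≈ -31.134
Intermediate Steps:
I(f) = 4*f**2 (I(f) = (2*f)**2 = 4*f**2)
y(W) = 4*W**2
g = 4860
13966/((-15187 + 14192) + 547) + g/y(174) = 13966/((-15187 + 14192) + 547) + 4860/((4*174**2)) = 13966/(-995 + 547) + 4860/((4*30276)) = 13966/(-448) + 4860/121104 = 13966*(-1/448) + 4860*(1/121104) = -6983/224 + 135/3364 = -5865143/188384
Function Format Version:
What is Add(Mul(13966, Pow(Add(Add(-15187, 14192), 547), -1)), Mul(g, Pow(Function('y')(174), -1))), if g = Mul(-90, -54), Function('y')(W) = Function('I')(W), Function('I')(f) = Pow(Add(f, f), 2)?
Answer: Rational(-5865143, 188384) ≈ -31.134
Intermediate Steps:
Function('I')(f) = Mul(4, Pow(f, 2)) (Function('I')(f) = Pow(Mul(2, f), 2) = Mul(4, Pow(f, 2)))
Function('y')(W) = Mul(4, Pow(W, 2))
g = 4860
Add(Mul(13966, Pow(Add(Add(-15187, 14192), 547), -1)), Mul(g, Pow(Function('y')(174), -1))) = Add(Mul(13966, Pow(Add(Add(-15187, 14192), 547), -1)), Mul(4860, Pow(Mul(4, Pow(174, 2)), -1))) = Add(Mul(13966, Pow(Add(-995, 547), -1)), Mul(4860, Pow(Mul(4, 30276), -1))) = Add(Mul(13966, Pow(-448, -1)), Mul(4860, Pow(121104, -1))) = Add(Mul(13966, Rational(-1, 448)), Mul(4860, Rational(1, 121104))) = Add(Rational(-6983, 224), Rational(135, 3364)) = Rational(-5865143, 188384)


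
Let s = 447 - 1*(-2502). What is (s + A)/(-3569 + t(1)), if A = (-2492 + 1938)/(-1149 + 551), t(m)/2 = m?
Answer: -882028/1066533 ≈ -0.82700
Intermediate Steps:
t(m) = 2*m
A = 277/299 (A = -554/(-598) = -554*(-1/598) = 277/299 ≈ 0.92642)
s = 2949 (s = 447 + 2502 = 2949)
(s + A)/(-3569 + t(1)) = (2949 + 277/299)/(-3569 + 2*1) = 882028/(299*(-3569 + 2)) = (882028/299)/(-3567) = (882028/299)*(-1/3567) = -882028/1066533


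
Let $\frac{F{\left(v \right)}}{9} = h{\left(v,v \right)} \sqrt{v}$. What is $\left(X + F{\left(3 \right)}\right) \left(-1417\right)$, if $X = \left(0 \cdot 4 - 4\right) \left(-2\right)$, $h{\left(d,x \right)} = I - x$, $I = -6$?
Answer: $-11336 + 114777 \sqrt{3} \approx 1.8746 \cdot 10^{5}$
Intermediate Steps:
$h{\left(d,x \right)} = -6 - x$
$X = 8$ ($X = \left(0 - 4\right) \left(-2\right) = \left(-4\right) \left(-2\right) = 8$)
$F{\left(v \right)} = 9 \sqrt{v} \left(-6 - v\right)$ ($F{\left(v \right)} = 9 \left(-6 - v\right) \sqrt{v} = 9 \sqrt{v} \left(-6 - v\right)$)
$\left(X + F{\left(3 \right)}\right) \left(-1417\right) = \left(8 + 9 \sqrt{3} \left(-6 - 3\right)\right) \left(-1417\right) = \left(8 + 9 \sqrt{3} \left(-9\right)\right) \left(-1417\right) = \left(8 - 81 \sqrt{3}\right) \left(-1417\right) = -11336 + 114777 \sqrt{3}$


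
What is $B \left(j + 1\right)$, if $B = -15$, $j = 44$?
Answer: $-675$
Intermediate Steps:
$B \left(j + 1\right) = - 15 \left(44 + 1\right) = \left(-15\right) 45 = -675$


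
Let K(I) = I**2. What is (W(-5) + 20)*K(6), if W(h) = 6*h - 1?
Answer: -396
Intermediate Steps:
W(h) = -1 + 6*h
(W(-5) + 20)*K(6) = ((-1 + 6*(-5)) + 20)*6**2 = ((-1 - 30) + 20)*36 = (-31 + 20)*36 = -11*36 = -396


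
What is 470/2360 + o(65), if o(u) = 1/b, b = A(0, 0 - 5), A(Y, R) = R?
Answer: -1/1180 ≈ -0.00084746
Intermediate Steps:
b = -5 (b = 0 - 5 = -5)
o(u) = -⅕ (o(u) = 1/(-5) = -⅕)
470/2360 + o(65) = 470/2360 - ⅕ = 470*(1/2360) - ⅕ = 47/236 - ⅕ = -1/1180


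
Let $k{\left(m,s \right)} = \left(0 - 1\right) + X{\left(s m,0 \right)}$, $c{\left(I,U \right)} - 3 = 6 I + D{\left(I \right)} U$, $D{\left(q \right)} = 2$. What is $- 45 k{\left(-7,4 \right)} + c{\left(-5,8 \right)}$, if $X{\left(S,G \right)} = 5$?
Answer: $-191$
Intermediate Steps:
$c{\left(I,U \right)} = 3 + 2 U + 6 I$ ($c{\left(I,U \right)} = 3 + \left(6 I + 2 U\right) = 3 + \left(2 U + 6 I\right) = 3 + 2 U + 6 I$)
$k{\left(m,s \right)} = 4$ ($k{\left(m,s \right)} = \left(0 - 1\right) + 5 = -1 + 5 = 4$)
$- 45 k{\left(-7,4 \right)} + c{\left(-5,8 \right)} = \left(-45\right) 4 + \left(3 + 2 \cdot 8 + 6 \left(-5\right)\right) = -180 + \left(3 + 16 - 30\right) = -180 - 11 = -191$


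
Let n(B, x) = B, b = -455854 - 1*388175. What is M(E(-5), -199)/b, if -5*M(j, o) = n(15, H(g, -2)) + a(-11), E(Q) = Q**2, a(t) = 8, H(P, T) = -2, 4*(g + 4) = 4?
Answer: 23/4220145 ≈ 5.4500e-6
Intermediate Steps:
g = -3 (g = -4 + (1/4)*4 = -4 + 1 = -3)
b = -844029 (b = -455854 - 388175 = -844029)
M(j, o) = -23/5 (M(j, o) = -(15 + 8)/5 = -1/5*23 = -23/5)
M(E(-5), -199)/b = -23/5/(-844029) = -23/5*(-1/844029) = 23/4220145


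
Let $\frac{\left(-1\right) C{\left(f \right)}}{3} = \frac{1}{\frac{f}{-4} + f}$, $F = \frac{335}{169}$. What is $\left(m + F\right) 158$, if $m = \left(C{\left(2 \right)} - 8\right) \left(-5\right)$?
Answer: $\frac{1388030}{169} \approx 8213.2$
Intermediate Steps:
$F = \frac{335}{169}$ ($F = 335 \cdot \frac{1}{169} = \frac{335}{169} \approx 1.9822$)
$C{\left(f \right)} = - \frac{4}{f}$ ($C{\left(f \right)} = - \frac{3}{\frac{f}{-4} + f} = - \frac{3}{f \left(- \frac{1}{4}\right) + f} = - \frac{3}{- \frac{f}{4} + f} = - \frac{3}{\frac{3}{4} f} = - 3 \frac{4}{3 f} = - \frac{4}{f}$)
$m = 50$ ($m = \left(- \frac{4}{2} - 8\right) \left(-5\right) = \left(\left(-4\right) \frac{1}{2} - 8\right) \left(-5\right) = \left(-2 - 8\right) \left(-5\right) = \left(-10\right) \left(-5\right) = 50$)
$\left(m + F\right) 158 = \left(50 + \frac{335}{169}\right) 158 = \frac{8785}{169} \cdot 158 = \frac{1388030}{169}$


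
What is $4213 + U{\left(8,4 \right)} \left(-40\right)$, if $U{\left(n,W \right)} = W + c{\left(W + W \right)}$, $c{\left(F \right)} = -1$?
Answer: $4093$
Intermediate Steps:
$U{\left(n,W \right)} = -1 + W$ ($U{\left(n,W \right)} = W - 1 = -1 + W$)
$4213 + U{\left(8,4 \right)} \left(-40\right) = 4213 + \left(-1 + 4\right) \left(-40\right) = 4213 + 3 \left(-40\right) = 4213 - 120 = 4093$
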